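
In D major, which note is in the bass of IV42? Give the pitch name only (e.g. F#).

IV in D major has root G; the chord is G-B-D-F#.
The figure 42 means third inversion — the seventh is in the bass.

F#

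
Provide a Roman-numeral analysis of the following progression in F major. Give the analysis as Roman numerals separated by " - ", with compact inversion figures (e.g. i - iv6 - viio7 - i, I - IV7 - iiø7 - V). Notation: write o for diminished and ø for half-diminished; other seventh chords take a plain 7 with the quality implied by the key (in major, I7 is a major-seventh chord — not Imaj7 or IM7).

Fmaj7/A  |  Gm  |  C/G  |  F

I65 - ii - V64 - I

Fmaj7/A has root F, degree 1 in F major, so I65.
Gm has root G, degree 2 in F major, so ii.
C/G: major triad on C = scale degree 5 → V64.
F has root F, degree 1 in F major, so I.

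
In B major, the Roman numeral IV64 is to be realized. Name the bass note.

IV in B major has root E; the chord is E-G#-B.
The figure 64 means second inversion — the fifth is in the bass.

B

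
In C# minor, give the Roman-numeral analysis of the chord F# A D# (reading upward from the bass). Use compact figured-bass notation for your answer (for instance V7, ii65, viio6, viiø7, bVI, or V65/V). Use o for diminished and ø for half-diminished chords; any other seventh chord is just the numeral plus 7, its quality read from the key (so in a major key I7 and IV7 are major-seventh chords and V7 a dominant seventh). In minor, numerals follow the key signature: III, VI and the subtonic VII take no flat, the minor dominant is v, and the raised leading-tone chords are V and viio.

Stacked in thirds the chord is D#-F#-A: a diminished triad on D#.
In C# minor, D# is the supertonic; the diatonic diminished triad there is iio.
With F# in the bass the chord is in first inversion, so the figured bass is 6.

iio6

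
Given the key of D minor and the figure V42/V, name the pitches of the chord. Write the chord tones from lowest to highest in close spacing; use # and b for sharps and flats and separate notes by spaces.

D E G# B

The slash means an applied dominant: we want the dominant of V. In D minor, V is A major, and its dominant is built on E.
Building a dominant seventh chord on E gives E-G#-B-D.
The figured bass 42 indicates third inversion, placing the seventh (D) in the bass: D-E-G#-B.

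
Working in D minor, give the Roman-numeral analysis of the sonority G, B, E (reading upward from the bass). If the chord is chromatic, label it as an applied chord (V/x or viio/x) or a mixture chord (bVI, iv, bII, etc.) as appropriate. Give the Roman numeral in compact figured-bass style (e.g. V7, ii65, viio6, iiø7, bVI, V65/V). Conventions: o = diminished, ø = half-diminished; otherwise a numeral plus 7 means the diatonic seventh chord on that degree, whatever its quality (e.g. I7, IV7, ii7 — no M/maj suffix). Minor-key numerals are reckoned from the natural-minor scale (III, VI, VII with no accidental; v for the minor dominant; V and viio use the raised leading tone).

ii6

The pitches E-G-B form a minor triad rooted on E.
E is the second degree of D minor. This is the minor supertonic, borrowed from the parallel major (the Dorian ii).
With G in the bass the chord is in first inversion, so the figured bass is 6.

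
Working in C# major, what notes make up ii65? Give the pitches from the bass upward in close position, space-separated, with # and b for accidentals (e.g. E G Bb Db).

F# A# C# D#

The numeral's case and figure indicate a minor seventh chord. In C# major its root, the supertonic, is D#.
Stacking thirds from D# gives D#-F#-A#-C#.
The figured bass 65 indicates first inversion, placing the third (F#) in the bass: F#-A#-C#-D#.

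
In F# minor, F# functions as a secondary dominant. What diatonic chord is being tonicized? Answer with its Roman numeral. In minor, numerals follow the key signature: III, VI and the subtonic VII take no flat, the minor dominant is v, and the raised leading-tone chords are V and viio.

iv

The chord is a major triad on F#.
A dominant resolves down a perfect fifth: F# → B. In F# minor, B is scale degree 4, i.e. iv.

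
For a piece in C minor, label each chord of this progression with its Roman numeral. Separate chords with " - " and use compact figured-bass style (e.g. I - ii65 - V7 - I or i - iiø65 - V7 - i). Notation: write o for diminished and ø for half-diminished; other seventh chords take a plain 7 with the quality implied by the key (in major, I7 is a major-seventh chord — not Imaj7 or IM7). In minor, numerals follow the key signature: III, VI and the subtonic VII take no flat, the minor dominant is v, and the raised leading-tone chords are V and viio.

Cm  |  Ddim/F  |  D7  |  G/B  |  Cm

i - iio6 - V7/V - V6 - i

Cm: minor triad on C = scale degree 1 → i.
Ddim/F has root D, degree 2 in C minor, so iio6.
D7 is the secondary dominant of V (dominant seventh chord on D): V7/V.
G/B: major triad on G = scale degree 5 → V6.
Cm: minor triad on C = scale degree 1 → i.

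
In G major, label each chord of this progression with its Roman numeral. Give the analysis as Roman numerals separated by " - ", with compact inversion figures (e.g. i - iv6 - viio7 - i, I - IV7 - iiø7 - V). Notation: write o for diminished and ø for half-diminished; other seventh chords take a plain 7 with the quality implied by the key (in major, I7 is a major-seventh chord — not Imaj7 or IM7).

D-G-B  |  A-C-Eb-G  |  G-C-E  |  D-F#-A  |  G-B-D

D-G-B: root G is the tonic; major triad there is I64.
A-C-Eb-G is non-diatonic — iiø7, a mixture chord from G minor.
G-C-E: major triad on C = scale degree 4 → IV64.
D-F#-A: root D is the dominant; major triad there is V.
G-B-D: major triad on G = scale degree 1 → I.

I64 - iiø7 - IV64 - V - I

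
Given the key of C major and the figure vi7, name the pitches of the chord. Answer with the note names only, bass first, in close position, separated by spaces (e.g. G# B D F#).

A C E G

The numeral's case and figure indicate a minor seventh chord. In C major its root, scale degree 6, is A.
Stacking thirds from A gives A-C-E-G.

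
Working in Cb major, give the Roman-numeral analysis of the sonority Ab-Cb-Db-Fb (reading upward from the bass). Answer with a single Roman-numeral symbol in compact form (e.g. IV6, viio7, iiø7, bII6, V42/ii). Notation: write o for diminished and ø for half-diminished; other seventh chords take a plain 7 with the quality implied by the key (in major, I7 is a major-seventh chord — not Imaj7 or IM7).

The pitches Db-Fb-Ab-Cb form a minor seventh chord rooted on Db.
In Cb major, Db is the supertonic; the diatonic minor seventh chord there is ii7.
With Ab in the bass the chord is in second inversion, so the figured bass is 43.

ii43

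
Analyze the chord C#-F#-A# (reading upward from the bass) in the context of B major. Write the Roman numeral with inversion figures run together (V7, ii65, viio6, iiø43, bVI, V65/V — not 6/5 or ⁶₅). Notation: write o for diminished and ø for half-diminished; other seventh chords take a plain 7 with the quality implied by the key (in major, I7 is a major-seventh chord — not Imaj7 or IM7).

The pitches F#-A#-C# form a major triad rooted on F#.
F# is scale degree 5 in B major, and a major triad on that degree is written V.
With C# in the bass the chord is in second inversion, so the figured bass is 64.

V64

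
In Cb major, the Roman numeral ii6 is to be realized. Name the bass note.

Fb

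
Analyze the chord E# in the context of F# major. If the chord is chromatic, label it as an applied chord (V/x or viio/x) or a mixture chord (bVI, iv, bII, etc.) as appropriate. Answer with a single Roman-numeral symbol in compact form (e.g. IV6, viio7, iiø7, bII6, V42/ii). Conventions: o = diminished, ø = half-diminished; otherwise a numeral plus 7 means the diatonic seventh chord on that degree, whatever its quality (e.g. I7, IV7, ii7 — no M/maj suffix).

V/iii

Stacked in thirds the chord is E#-G##-B#: a major triad on E#.
E# is not a diatonic chord root with this quality in F# major, but it lies a perfect fifth above A# (iii), so the chord functions as an applied dominant of iii.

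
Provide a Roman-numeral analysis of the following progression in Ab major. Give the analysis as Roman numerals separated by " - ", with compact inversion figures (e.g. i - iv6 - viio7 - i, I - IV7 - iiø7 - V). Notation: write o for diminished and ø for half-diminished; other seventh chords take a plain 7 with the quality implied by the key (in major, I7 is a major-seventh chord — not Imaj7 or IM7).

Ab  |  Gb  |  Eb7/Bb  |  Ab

Ab: root Ab is the tonic; major triad there is I.
Gb is non-diatonic — bVII, a mixture chord from Ab minor.
Eb7/Bb has root Eb, degree 5 in Ab major, so V43.
Ab: root Ab is the tonic; major triad there is I.

I - bVII - V43 - I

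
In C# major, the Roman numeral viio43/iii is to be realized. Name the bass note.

A#

The applied chord viio43/iii is rooted on D##: D##-F##-A#-C#.
The figure 43 means second inversion — the fifth is in the bass.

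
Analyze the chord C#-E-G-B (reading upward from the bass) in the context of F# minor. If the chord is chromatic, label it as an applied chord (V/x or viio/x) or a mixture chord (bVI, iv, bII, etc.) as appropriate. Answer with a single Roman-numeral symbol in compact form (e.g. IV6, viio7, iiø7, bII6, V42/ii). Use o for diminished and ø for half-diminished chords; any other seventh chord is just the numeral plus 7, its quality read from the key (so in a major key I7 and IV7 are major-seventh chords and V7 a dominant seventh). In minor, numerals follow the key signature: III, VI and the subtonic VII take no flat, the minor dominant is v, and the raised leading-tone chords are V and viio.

viiø7/VI

Stacked in thirds the chord is C#-E-G-B: a half-diminished seventh chord on C#.
C# sits a half step below D (VI in F# minor); a diminished chord there is the applied leading-tone chord of VI.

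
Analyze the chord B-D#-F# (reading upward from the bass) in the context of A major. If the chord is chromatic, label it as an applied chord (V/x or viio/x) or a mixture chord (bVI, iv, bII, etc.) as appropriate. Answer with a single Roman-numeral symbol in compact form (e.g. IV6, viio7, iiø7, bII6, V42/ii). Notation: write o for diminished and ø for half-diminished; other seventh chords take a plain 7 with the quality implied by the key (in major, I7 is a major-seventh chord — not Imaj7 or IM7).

V/V

The pitches B-D#-F# form a major triad rooted on B.
B is not a diatonic chord root with this quality in A major, but it lies a perfect fifth above E (V), so the chord functions as an applied dominant of V.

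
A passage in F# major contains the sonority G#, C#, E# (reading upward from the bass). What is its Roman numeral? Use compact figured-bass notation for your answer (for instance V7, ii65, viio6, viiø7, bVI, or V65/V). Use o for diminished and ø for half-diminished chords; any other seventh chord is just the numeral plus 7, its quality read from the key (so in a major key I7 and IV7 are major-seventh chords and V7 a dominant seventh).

V64

The pitches C#-E#-G# form a major triad rooted on C#.
C# is scale degree 5 in F# major, and a major triad on that degree is written V.
With G# in the bass the chord is in second inversion, so the figured bass is 64.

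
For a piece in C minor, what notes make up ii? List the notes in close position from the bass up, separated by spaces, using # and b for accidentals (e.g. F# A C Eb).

Scale degree 2 in C minor is D; here the chord built on it is altered to a minor triad. ii is the minor supertonic, borrowed from the parallel major (the Dorian ii).
So the chord is D-F-A.

D F A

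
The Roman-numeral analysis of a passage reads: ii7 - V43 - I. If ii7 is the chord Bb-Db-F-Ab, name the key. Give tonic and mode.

ii7 is given as Bb-Db-F-Ab — a minor seventh chord with root Bb.
Counting down one scale step from Bb places the tonic on Ab; a minor seventh chord on degree 2 is diatonic only in major.

Ab major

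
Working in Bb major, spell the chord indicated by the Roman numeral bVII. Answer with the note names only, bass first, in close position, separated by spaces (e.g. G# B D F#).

bVII is a major triad on the lowered seventh degree (the subtonic), borrowed from the parallel minor. In Bb major that root is Ab.
So the chord is Ab-C-Eb, a major triad.

Ab C Eb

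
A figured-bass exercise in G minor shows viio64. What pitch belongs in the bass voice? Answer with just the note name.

C

viio in G minor has root F#; the chord is F#-A-C.
The figure 64 means second inversion — the fifth is in the bass.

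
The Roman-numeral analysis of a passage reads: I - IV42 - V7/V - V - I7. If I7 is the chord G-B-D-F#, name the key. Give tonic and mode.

G major

The anchor chord is a major seventh chord on G, labeled I7.
If G is scale degree 1 and the mode makes that degree carry a major seventh chord, the tonic is G and the mode is major.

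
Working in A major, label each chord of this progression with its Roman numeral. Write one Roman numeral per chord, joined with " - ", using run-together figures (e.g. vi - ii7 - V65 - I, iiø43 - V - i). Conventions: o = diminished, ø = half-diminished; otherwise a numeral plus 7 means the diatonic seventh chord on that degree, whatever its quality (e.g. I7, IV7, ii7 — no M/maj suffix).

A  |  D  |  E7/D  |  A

I - IV - V42 - I

A has root A, degree 1 in A major, so I.
D: root D is the subdominant; major triad there is IV.
E7/D has root E, degree 5 in A major, so V42.
A: major triad on A = scale degree 1 → I.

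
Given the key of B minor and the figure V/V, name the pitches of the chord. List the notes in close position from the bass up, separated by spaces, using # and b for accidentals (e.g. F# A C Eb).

The slash means an applied dominant: we want the dominant of V. In B minor, V is F# major, and its dominant is built on C#.
Building a major triad on C# gives C#-E#-G#.

C# E# G#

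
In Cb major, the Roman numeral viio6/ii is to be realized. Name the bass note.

Eb

The applied chord viio6/ii is rooted on C: C-Eb-Gb.
The figure 6 means first inversion — the third is in the bass.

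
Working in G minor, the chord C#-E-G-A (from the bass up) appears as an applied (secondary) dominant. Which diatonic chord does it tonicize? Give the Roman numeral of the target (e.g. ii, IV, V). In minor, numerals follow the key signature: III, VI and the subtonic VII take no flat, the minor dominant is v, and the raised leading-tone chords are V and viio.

V

The chord is a dominant seventh chord on A.
A dominant resolves down a perfect fifth: A → D. In G minor, D is scale degree 5, i.e. V.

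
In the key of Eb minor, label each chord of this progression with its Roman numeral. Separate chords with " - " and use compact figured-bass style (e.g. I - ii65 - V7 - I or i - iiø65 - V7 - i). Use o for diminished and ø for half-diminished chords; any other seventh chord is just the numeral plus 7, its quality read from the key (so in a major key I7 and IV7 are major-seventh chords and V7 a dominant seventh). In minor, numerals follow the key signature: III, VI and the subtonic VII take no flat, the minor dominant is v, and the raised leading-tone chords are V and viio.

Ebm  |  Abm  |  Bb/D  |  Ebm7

i - iv - V6 - i7

Ebm: minor triad on Eb = scale degree 1 → i.
Abm has root Ab, degree 4 in Eb minor, so iv.
Bb/D: major triad on Bb = scale degree 5 → V6.
Ebm7: root Eb is the tonic; minor seventh chord there is i7.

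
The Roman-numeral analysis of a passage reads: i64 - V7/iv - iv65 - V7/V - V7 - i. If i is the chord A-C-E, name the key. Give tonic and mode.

A minor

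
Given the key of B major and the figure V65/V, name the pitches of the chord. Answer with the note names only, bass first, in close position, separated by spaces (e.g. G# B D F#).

E# G# B C#

V65/V is a secondary dominant — the dominant seventh of V. V in B major is F#, so the applied chord's root is C#, a perfect fifth above.
Building a dominant seventh chord on C# gives C#-E#-G#-B.
The figured bass 65 indicates first inversion, placing the third (E#) in the bass: E#-G#-B-C#.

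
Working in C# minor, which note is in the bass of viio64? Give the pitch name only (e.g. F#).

F#

viio in C# minor has root B#; the chord is B#-D#-F#.
The figure 64 means second inversion — the fifth is in the bass.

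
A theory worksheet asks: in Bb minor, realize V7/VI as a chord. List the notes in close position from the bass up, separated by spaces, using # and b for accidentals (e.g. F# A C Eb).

V7/VI is a secondary dominant — the dominant seventh of VI. VI in Bb minor is Gb, so the applied chord's root is Db, a perfect fifth above.
Building a dominant seventh chord on Db gives Db-F-Ab-Cb.

Db F Ab Cb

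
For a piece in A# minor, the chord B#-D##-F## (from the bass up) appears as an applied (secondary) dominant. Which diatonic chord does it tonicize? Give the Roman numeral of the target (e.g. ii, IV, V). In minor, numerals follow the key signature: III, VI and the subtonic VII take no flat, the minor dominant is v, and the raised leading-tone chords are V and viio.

V

The chord is a major triad on B#.
A dominant resolves down a perfect fifth: B# → E#. In A# minor, E# is scale degree 5, i.e. V.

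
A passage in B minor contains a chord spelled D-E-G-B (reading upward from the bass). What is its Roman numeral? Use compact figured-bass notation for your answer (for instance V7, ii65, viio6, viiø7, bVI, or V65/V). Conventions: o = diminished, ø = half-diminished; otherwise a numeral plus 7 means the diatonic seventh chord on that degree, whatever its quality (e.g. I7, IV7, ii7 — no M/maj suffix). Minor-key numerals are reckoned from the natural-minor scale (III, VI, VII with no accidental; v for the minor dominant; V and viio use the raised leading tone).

Stacked in thirds the chord is E-G-B-D: a minor seventh chord on E.
E is scale degree 4 in B minor, and a minor seventh chord on that degree is written iv7.
With D in the bass the chord is in third inversion, so the figured bass is 42.

iv42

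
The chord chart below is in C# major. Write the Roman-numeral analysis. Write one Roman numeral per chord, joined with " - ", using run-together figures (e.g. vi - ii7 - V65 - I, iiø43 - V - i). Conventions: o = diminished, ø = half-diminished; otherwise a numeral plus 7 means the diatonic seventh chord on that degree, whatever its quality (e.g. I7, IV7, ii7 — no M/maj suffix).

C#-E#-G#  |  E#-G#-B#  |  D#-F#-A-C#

C#-E#-G#: root C# is the tonic; major triad there is I.
E#-G#-B# has root E#, degree 3 in C# major, so iii.
D#-F#-A-C# is non-diatonic — iiø7, a mixture chord from C# minor.

I - iii - iiø7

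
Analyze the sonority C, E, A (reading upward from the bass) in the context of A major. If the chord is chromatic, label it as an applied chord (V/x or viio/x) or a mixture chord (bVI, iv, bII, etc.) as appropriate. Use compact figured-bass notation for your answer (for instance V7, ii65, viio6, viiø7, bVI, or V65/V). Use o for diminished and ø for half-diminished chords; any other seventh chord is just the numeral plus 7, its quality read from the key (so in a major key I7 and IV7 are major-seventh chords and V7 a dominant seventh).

The pitches A-C-E form a minor triad rooted on A.
A is the first degree of A major. This is the minor tonic, borrowed from the parallel minor.
With C in the bass the chord is in first inversion, so the figured bass is 6.

i6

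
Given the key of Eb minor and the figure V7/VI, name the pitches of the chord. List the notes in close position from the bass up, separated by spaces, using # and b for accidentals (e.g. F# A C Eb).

Gb Bb Db Fb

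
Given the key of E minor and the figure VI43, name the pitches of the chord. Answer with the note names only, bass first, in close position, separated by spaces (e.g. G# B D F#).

The numeral's case and figure indicate a major seventh chord. In E minor its root, the sixth degree, is C.
Stacking thirds from C gives C-E-G-B.
The figured bass 43 indicates second inversion, placing the fifth (G) in the bass: G-B-C-E.

G B C E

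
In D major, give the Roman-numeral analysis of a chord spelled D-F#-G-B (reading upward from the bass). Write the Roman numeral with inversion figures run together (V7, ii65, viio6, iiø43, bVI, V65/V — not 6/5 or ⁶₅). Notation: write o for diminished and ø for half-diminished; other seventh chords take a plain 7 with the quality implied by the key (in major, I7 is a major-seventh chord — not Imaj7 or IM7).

IV43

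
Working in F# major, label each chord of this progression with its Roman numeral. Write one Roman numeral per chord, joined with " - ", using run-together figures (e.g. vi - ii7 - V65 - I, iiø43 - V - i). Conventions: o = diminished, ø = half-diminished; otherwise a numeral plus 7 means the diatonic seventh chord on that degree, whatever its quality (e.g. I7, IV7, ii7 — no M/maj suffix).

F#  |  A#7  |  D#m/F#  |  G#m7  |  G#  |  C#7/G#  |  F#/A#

I - V7/vi - vi6 - ii7 - V/V - V43 - I6

F#: root F# is the tonic; major triad there is I.
A#7: chromatic; A# is V of vi, so V7/vi.
D#m/F# has root D#, degree 6 in F# major, so vi6.
G#m7: root G# is the supertonic; minor seventh chord there is ii7.
G#: chromatic; G# is V of V, so V/V.
C#7/G#: root C# is the dominant; dominant seventh chord there is V43.
F#/A#: root F# is the tonic; major triad there is I6.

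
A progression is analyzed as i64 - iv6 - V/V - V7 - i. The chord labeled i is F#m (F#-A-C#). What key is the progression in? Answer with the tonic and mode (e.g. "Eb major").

The chord F#m is a minor triad rooted on F#; its label is i.
If F# is scale degree 1 and the mode makes that degree carry a minor triad, the tonic is F# and the mode is minor.

F# minor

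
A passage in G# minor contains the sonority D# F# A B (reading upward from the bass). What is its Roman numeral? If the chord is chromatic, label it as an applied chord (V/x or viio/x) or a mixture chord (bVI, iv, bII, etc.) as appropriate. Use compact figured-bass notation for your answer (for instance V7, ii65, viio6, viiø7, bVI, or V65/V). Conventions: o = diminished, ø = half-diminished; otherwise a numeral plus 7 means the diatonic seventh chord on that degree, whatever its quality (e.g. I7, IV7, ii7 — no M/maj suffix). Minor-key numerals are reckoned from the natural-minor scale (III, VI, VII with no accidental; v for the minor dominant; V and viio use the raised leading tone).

V65/VI

The pitches B-D#-F#-A form a dominant seventh chord rooted on B.
B is not a diatonic chord root with this quality in G# minor, but it lies a perfect fifth above E (VI), so the chord functions as an applied dominant of VI.
With D# in the bass the chord is in first inversion, so the figured bass is 65.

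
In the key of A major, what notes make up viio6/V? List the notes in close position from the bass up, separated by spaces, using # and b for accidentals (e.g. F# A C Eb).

F# A D#

The slash marks an applied leading-tone chord: viio of V. In A major, V is E, so the leading tone to it is D#, a half step below.
Building a diminished triad on D# gives D#-F#-A.
With the 6 figure the chord is in first inversion; from the bass F# upward in close position it reads F#-A-D#.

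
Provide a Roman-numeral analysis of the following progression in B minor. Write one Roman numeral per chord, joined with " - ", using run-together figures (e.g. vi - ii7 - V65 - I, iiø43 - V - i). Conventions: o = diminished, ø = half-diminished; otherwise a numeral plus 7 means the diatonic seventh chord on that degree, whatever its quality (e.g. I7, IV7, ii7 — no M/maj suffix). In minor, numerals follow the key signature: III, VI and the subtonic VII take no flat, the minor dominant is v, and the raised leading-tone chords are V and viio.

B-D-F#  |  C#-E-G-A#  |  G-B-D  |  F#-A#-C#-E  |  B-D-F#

i - viio65 - VI - V7 - i

B-D-F#: root B is the tonic; minor triad there is i.
C#-E-G-A#: root A# is the leading tone; fully diminished seventh chord there is viio65.
G-B-D has root G, degree 6 in B minor, so VI.
F#-A#-C#-E: root F# is the dominant; dominant seventh chord there is V7.
B-D-F# has root B, degree 1 in B minor, so i.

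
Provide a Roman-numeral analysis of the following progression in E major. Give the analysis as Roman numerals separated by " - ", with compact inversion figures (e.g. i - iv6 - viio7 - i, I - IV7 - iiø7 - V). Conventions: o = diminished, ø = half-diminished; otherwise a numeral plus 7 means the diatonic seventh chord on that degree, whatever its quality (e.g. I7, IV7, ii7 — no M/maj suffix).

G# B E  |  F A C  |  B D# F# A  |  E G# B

I6 - bII - V7 - I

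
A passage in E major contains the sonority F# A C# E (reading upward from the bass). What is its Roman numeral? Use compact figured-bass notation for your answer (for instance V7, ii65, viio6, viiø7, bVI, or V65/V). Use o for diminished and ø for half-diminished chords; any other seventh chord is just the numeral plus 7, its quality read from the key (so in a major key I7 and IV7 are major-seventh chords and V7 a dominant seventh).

Stacked in thirds the chord is F#-A-C#-E: a minor seventh chord on F#.
In E major, F# is the supertonic; the diatonic minor seventh chord there is ii7.

ii7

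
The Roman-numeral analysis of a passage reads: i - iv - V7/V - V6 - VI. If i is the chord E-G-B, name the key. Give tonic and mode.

The chord Em is a minor triad rooted on E; its label is i.
If E is scale degree 1 and the mode makes that degree carry a minor triad, the tonic is E and the mode is minor.

E minor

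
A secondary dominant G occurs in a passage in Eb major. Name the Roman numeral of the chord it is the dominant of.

The chord is a major triad on G.
A dominant resolves down a perfect fifth: G → C. In Eb major, C is scale degree 6, i.e. vi.

vi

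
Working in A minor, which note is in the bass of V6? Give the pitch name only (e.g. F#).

V in A minor has root E; the chord is E-G#-B.
The figure 6 means first inversion — the third is in the bass.

G#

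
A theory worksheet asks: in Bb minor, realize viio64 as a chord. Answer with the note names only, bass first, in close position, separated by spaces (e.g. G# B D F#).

In Bb minor, the leading-tone chord is built on the raised seventh degree, A.
That chord is spelled A-C-Eb.
The figured bass 64 indicates second inversion, placing the fifth (Eb) in the bass: Eb-A-C.

Eb A C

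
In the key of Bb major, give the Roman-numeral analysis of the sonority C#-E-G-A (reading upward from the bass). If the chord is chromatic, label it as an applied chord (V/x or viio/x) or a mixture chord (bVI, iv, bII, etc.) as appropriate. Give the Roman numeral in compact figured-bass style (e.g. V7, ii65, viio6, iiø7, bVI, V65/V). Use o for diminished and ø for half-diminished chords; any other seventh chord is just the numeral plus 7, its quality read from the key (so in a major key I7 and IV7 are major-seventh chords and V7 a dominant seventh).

V65/iii

The pitches A-C#-E-G form a dominant seventh chord rooted on A.
A is not a diatonic chord root with this quality in Bb major, but it lies a perfect fifth above D (iii), so the chord functions as an applied dominant of iii.
With C# in the bass the chord is in first inversion, so the figured bass is 65.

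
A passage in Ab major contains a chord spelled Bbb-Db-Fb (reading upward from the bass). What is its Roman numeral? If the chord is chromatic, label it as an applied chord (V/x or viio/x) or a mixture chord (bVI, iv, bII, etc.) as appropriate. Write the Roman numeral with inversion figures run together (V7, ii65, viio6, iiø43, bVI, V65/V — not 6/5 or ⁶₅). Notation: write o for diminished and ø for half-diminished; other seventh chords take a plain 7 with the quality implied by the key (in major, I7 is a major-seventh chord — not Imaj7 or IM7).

bII

Stacked in thirds the chord is Bbb-Db-Fb: a major triad on Bbb.
Bbb is the lowered second degree of Ab major (diatonic 2 would be Bb). This is the Neapolitan chord — a major triad on the lowered second degree.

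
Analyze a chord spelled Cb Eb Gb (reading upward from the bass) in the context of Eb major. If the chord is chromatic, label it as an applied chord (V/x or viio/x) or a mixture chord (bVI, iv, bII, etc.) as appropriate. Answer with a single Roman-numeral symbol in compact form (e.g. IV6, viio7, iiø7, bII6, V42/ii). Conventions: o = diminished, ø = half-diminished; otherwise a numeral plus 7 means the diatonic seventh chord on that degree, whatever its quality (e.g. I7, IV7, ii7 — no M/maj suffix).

Stacked in thirds the chord is Cb-Eb-Gb: a major triad on Cb.
Cb is the lowered sixth degree of Eb major (diatonic 6 would be C). This is a major triad on the lowered sixth degree, borrowed from the parallel minor.

bVI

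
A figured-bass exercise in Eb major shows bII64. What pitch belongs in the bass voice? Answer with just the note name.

Cb

bII in Eb major has root Fb; the chord is Fb-Ab-Cb.
The figure 64 means second inversion — the fifth is in the bass.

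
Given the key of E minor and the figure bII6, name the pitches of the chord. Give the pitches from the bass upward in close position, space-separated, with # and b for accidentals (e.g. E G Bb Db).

A C F

bII6 is the Neapolitan sixth — a major triad on the lowered second degree, here in its customary first inversion. In E minor that root is F.
So the chord is F-A-C.
The figured bass 6 indicates first inversion, placing the third (A) in the bass: A-C-F.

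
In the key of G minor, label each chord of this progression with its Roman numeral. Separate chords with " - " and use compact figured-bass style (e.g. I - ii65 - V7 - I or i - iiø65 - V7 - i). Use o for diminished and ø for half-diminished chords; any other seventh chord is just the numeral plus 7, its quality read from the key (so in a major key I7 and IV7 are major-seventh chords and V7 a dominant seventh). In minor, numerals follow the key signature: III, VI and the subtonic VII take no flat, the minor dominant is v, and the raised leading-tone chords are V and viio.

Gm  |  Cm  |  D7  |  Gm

i - iv - V7 - i

Gm: root G is the tonic; minor triad there is i.
Cm: minor triad on C = scale degree 4 → iv.
D7: root D is the dominant; dominant seventh chord there is V7.
Gm: minor triad on G = scale degree 1 → i.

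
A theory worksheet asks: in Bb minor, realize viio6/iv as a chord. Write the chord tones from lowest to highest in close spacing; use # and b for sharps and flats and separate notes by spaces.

F Ab D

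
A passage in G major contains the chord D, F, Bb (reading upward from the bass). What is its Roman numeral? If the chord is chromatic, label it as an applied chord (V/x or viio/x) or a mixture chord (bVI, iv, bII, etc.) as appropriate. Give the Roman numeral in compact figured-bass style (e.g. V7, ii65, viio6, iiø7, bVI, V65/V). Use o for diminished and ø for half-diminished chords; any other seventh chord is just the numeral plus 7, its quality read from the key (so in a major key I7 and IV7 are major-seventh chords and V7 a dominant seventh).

The pitches Bb-D-F form a major triad rooted on Bb.
Bb is the lowered third degree of G major (diatonic 3 would be B). This is a major triad on the lowered third degree, borrowed from the parallel minor.
With D in the bass the chord is in first inversion, so the figured bass is 6.

bIII6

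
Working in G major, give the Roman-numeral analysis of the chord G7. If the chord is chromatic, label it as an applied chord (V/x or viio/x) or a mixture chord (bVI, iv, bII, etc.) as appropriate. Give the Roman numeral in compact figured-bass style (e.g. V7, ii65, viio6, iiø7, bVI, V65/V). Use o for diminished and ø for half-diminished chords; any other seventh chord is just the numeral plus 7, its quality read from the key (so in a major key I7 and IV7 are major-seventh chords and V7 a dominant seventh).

V7/IV

The pitches G-B-D-F form a dominant seventh chord rooted on G.
G is not a diatonic chord root with this quality in G major, but it lies a perfect fifth above C (IV), so the chord functions as an applied dominant of IV.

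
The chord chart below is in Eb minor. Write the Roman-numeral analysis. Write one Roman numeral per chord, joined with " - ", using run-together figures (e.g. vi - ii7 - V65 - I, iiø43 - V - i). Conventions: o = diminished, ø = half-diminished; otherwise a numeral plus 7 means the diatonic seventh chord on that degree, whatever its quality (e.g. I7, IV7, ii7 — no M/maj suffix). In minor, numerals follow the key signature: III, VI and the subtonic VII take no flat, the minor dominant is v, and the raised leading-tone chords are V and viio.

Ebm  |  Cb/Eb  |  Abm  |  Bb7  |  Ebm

i - VI6 - iv - V7 - i

Ebm: minor triad on Eb = scale degree 1 → i.
Cb/Eb: major triad on Cb = scale degree 6 → VI6.
Abm: root Ab is the subdominant; minor triad there is iv.
Bb7: dominant seventh chord on Bb = scale degree 5 → V7.
Ebm: root Eb is the tonic; minor triad there is i.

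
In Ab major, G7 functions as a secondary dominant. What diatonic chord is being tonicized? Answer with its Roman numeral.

The chord is a dominant seventh chord on G.
A dominant resolves down a perfect fifth: G → C. In Ab major, C is scale degree 3, i.e. iii.

iii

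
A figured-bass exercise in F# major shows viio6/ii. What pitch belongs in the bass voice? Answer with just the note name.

A#

The applied chord viio6/ii is rooted on F##: F##-A#-C#.
The figure 6 means first inversion — the third is in the bass.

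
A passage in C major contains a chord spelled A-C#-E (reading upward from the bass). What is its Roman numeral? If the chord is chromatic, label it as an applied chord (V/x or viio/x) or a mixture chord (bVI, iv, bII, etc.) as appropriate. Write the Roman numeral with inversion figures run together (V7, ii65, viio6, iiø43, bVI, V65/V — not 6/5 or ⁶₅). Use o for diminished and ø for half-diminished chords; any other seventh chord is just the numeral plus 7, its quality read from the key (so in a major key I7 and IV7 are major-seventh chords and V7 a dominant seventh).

V/ii

The pitches A-C#-E form a major triad rooted on A.
A is not a diatonic chord root with this quality in C major, but it lies a perfect fifth above D (ii), so the chord functions as an applied dominant of ii.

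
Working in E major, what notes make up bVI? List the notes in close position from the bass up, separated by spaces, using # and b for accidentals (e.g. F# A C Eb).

Scale degree 6 in E major is C#; lowering it a half step gives C. bVI is a major triad on the lowered sixth degree, borrowed from the parallel minor.
So the chord is C-E-G, a major triad.

C E G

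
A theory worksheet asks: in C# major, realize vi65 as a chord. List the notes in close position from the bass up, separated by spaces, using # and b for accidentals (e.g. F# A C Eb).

C# E# G# A#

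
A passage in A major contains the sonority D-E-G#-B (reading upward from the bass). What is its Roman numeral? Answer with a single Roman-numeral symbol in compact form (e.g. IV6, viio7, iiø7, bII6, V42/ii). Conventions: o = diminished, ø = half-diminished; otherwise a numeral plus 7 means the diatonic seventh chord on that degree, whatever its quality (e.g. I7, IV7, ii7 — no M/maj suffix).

V42

The pitches E-G#-B-D form a dominant seventh chord rooted on E.
In A major, E is the dominant; the diatonic dominant seventh chord there is V7.
With D in the bass the chord is in third inversion, so the figured bass is 42.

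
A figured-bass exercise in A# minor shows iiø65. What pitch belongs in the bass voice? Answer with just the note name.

D#

iiø in A# minor has root B#; the chord is B#-D#-F#-A#.
The figure 65 means first inversion — the third is in the bass.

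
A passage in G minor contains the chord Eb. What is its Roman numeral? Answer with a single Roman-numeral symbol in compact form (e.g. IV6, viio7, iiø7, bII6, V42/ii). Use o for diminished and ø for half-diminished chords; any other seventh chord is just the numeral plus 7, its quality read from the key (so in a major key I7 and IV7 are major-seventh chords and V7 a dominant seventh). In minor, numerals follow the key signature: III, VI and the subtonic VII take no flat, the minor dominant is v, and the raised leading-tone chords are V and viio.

VI

The pitches Eb-G-Bb form a major triad rooted on Eb.
Eb is scale degree 6 in G minor, and a major triad on that degree is written VI.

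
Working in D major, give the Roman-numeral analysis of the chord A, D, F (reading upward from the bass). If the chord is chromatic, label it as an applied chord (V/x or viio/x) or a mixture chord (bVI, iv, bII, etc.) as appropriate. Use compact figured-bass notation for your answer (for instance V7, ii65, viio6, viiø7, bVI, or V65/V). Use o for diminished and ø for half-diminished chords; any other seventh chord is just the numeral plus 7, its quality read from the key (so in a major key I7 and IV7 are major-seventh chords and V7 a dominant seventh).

i64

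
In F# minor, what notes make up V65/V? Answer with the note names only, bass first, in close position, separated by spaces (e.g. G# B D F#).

B# D# F# G#

The slash means an applied dominant: we want the dominant of V. In F# minor, V is C# major, and its dominant is built on G#.
Building a dominant seventh chord on G# gives G#-B#-D#-F#.
With the 65 figure the chord is in first inversion; from the bass B# upward in close position it reads B#-D#-F#-G#.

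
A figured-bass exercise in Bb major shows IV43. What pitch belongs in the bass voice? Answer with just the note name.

Bb

IV in Bb major has root Eb; the chord is Eb-G-Bb-D.
The figure 43 means second inversion — the fifth is in the bass.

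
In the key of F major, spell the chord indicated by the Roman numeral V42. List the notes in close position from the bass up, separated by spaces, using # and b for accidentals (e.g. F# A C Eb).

The numeral's case and figure indicate a dominant seventh chord. In F major its root, the fifth degree, is C.
That chord is spelled C-E-G-Bb.
The figured bass 42 indicates third inversion, placing the seventh (Bb) in the bass: Bb-C-E-G.

Bb C E G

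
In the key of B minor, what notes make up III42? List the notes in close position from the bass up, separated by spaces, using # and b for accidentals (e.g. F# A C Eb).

C# D F# A

In B minor, the mediant is D, and the diatonic chord built there is a major seventh chord.
That chord is spelled D-F#-A-C#.
The figured bass 42 indicates third inversion, placing the seventh (C#) in the bass: C#-D-F#-A.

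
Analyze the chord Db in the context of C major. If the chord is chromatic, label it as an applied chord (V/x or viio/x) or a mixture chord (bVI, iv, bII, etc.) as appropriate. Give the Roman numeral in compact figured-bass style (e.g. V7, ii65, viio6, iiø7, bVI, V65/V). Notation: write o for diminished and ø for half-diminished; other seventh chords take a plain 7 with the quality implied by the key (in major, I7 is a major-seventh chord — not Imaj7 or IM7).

The pitches Db-F-Ab form a major triad rooted on Db.
Db is the lowered second degree of C major (diatonic 2 would be D). This is the Neapolitan chord — a major triad on the lowered second degree.

bII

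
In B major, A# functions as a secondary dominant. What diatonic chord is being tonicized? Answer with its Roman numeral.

The chord is a major triad on A#.
A dominant resolves down a perfect fifth: A# → D#. In B major, D# is scale degree 3, i.e. iii.

iii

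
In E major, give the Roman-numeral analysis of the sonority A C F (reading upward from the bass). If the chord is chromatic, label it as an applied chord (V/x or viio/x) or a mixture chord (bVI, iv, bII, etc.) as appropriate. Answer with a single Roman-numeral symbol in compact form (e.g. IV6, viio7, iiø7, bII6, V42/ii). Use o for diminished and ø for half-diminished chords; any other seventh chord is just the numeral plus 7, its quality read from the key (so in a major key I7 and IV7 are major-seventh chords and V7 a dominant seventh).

bII6

Stacked in thirds the chord is F-A-C: a major triad on F.
F is the lowered second degree of E major (diatonic 2 would be F#). This is the Neapolitan sixth — a major triad on the lowered second degree, here in its customary first inversion.
With A in the bass the chord is in first inversion, so the figured bass is 6.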